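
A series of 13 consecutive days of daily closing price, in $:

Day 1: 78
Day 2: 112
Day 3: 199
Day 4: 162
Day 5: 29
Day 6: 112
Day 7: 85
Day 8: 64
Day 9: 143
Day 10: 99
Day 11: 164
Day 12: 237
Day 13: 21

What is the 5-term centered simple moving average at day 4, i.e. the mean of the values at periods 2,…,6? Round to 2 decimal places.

Sum of periods 2–6: 112 + 199 + 162 + 29 + 112 = 614
Divide by 5: 614 / 5 = 122.80

122.80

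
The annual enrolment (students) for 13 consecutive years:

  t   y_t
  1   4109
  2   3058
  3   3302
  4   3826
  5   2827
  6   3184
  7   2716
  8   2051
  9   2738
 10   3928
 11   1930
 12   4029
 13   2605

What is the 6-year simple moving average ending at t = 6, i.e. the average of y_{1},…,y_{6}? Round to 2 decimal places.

Sum of periods 1–6: 4109 + 3058 + 3302 + 3826 + 2827 + 3184 = 20306
Divide by 6: 20306 / 6 = 3384.33

3384.33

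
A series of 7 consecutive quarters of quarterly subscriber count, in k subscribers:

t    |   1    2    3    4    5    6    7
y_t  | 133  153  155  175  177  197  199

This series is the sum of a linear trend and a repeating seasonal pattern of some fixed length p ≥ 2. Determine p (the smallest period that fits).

2

First differences y_{t+1} − y_t: 20, 2, 20, 2, 20, 2, …
The difference pattern repeats every 2 terms and not for any smaller step, so p = 2.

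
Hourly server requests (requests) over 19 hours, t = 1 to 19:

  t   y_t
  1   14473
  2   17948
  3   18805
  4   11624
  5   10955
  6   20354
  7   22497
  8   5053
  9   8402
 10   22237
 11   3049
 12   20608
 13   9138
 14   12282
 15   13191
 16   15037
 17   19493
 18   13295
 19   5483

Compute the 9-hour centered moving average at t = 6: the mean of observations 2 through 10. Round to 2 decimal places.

15319.44

Sum of periods 2–10: 17948 + 18805 + 11624 + 10955 + 20354 + 22497 + 5053 + 8402 + 22237 = 137875
Divide by 9: 137875 / 9 = 15319.44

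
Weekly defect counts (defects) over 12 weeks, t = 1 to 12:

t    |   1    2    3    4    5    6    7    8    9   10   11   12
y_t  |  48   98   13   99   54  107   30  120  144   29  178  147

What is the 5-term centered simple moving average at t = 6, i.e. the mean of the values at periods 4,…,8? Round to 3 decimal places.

Sum of periods 4–8: 99 + 54 + 107 + 30 + 120 = 410
Divide by 5: 410 / 5 = 82.000

82.000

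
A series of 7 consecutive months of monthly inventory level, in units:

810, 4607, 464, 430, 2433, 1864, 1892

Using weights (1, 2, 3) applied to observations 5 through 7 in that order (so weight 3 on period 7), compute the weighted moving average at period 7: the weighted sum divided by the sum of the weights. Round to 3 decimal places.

Weighted sum: 1·2433 + 2·1864 + 3·1892 = 2433 + 3728 + 5676 = 11837
Weight total: 1 + 2 + 3 = 6
WMA = 11837 / 6 = 1972.833

1972.833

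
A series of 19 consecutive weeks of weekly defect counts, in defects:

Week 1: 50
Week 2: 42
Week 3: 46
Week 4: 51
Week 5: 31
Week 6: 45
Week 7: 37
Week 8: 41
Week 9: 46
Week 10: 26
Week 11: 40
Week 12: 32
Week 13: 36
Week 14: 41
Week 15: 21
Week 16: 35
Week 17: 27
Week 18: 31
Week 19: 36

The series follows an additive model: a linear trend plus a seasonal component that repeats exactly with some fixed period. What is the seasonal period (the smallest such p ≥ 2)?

5

First differences y_{t+1} − y_t: -8, 4, 5, -20, 14, -8, 4, 5, -20, 14, -8, 4, …
The difference pattern repeats every 5 terms and not for any smaller step, so p = 5.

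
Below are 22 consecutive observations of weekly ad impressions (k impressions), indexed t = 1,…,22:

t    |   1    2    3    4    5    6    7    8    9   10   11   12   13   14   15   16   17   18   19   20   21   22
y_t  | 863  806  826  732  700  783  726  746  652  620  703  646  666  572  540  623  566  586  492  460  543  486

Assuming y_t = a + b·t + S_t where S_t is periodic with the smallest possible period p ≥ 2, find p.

5

First differences y_{t+1} − y_t: -57, 20, -94, -32, 83, -57, 20, -94, -32, 83, -57, 20, …
The difference pattern repeats every 5 terms and not for any smaller step, so p = 5.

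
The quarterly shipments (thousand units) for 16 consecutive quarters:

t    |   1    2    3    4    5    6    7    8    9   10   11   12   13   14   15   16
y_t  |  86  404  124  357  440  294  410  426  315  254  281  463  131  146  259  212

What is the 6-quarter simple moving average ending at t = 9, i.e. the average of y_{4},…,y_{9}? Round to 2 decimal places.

373.67

Sum of periods 4–9: 357 + 440 + 294 + 410 + 426 + 315 = 2242
Divide by 6: 2242 / 6 = 373.67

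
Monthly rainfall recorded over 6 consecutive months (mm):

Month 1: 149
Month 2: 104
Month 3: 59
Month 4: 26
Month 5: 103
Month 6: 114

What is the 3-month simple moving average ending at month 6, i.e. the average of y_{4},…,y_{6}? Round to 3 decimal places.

81.000

Sum of periods 4–6: 26 + 103 + 114 = 243
Divide by 3: 243 / 3 = 81.000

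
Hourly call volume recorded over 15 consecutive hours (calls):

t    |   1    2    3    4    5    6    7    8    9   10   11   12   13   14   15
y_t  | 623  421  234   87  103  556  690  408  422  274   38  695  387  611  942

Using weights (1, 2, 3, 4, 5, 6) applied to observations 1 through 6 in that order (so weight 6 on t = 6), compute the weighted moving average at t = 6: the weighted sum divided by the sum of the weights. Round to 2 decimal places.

Weighted sum: 1·623 + 2·421 + 3·234 + 4·87 + 5·103 + 6·556 = 623 + 842 + 702 + 348 + 515 + 3336 = 6366
Weight total: 1 + 2 + 3 + 4 + 5 + 6 = 21
WMA = 6366 / 21 = 303.14

303.14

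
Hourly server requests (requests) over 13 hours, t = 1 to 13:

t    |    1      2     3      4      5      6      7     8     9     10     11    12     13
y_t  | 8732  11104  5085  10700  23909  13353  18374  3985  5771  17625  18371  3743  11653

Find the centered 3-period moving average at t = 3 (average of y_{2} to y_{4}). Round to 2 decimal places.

Sum of periods 2–4: 11104 + 5085 + 10700 = 26889
Divide by 3: 26889 / 3 = 8963.00

8963.00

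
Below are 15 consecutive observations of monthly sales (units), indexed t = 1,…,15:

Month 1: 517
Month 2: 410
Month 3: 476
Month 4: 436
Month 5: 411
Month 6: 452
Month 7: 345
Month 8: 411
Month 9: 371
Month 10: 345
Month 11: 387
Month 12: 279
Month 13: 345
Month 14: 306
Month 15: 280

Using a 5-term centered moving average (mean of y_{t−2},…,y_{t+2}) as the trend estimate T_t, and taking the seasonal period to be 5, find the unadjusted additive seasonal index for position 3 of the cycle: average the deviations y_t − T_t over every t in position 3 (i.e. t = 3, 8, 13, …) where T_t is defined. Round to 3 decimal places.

Season position 3 occurs at t = 3, 8, 13 (where T_t is defined).
t=3: T_3 = 450.00000; y_3 − T_3 = 476 − 450.00000 = 26.00000
t=8: T_8 = 384.80000; y_8 − T_8 = 411 − 384.80000 = 26.20000
t=13: T_13 = 319.40000; y_13 − T_13 = 345 − 319.40000 = 25.60000
Mean deviation: (26.00000 + 26.20000 + 25.60000) / 3 = 25.933

25.933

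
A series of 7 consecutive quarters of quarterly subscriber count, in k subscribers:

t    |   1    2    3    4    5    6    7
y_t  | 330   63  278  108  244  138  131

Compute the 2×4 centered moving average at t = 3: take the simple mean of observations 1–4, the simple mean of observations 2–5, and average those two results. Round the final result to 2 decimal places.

184.00

Sum over 1–4: 330 + 63 + 278 + 108 = 779
Sum over 2–5: 63 + 278 + 108 + 244 = 693
CMA at t=3 = (779 + 693) / (2·4) = 1472 / 8 = 184.00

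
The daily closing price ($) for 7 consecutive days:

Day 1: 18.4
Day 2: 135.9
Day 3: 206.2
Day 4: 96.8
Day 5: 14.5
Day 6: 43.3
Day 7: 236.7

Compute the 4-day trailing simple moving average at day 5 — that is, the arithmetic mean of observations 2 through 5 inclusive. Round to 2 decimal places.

113.35

Sum of periods 2–5: 135.9 + 206.2 + 96.8 + 14.5 = 453.4
Divide by 4: 453.4 / 4 = 113.35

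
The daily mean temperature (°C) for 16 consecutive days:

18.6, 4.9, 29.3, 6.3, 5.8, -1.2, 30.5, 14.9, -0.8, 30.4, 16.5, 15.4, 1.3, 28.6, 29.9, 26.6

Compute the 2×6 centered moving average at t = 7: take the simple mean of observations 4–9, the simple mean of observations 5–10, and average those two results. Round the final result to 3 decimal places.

Sum over 4–9: 6.3 + 5.8 + (-1.2) + 30.5 + 14.9 + (-0.8) = 55.5
Sum over 5–10: 5.8 + (-1.2) + 30.5 + 14.9 + (-0.8) + 30.4 = 79.6
CMA at t=7 = (55.5 + 79.6) / (2·6) = 135.1 / 12 = 11.258

11.258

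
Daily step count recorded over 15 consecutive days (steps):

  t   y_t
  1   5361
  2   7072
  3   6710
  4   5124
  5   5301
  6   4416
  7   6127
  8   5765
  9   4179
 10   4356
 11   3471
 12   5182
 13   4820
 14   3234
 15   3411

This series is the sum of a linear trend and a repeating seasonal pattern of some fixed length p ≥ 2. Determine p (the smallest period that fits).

5

First differences y_{t+1} − y_t: 1711, -362, -1586, 177, -885, 1711, -362, -1586, 177, -885, 1711, -362, …
The difference pattern repeats every 5 terms and not for any smaller step, so p = 5.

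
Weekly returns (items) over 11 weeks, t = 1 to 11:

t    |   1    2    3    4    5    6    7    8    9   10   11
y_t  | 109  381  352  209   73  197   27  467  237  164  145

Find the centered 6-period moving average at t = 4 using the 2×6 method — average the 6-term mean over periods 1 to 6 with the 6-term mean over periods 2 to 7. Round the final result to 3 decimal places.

213.333

Sum over 1–6: 109 + 381 + 352 + 209 + 73 + 197 = 1321
Sum over 2–7: 381 + 352 + 209 + 73 + 197 + 27 = 1239
CMA at t=4 = (1321 + 1239) / (2·6) = 2560 / 12 = 213.333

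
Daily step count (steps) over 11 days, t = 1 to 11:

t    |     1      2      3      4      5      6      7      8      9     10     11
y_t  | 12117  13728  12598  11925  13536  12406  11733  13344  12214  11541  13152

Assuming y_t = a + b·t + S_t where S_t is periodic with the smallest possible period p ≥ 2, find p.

First differences y_{t+1} − y_t: 1611, -1130, -673, 1611, -1130, -673, 1611, -1130, …
The difference pattern repeats every 3 terms and not for any smaller step, so p = 3.

3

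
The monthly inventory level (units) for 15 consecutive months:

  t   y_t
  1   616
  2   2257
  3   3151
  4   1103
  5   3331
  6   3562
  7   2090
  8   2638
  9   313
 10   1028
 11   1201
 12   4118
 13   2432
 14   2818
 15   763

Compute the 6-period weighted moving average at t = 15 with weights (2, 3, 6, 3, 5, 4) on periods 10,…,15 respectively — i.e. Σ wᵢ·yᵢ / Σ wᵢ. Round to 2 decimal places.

2382.83

Weighted sum: 2·1028 + 3·1201 + 6·4118 + 3·2432 + 5·2818 + 4·763 = 2056 + 3603 + 24708 + 7296 + 14090 + 3052 = 54805
Weight total: 2 + 3 + 6 + 3 + 5 + 4 = 23
WMA = 54805 / 23 = 2382.83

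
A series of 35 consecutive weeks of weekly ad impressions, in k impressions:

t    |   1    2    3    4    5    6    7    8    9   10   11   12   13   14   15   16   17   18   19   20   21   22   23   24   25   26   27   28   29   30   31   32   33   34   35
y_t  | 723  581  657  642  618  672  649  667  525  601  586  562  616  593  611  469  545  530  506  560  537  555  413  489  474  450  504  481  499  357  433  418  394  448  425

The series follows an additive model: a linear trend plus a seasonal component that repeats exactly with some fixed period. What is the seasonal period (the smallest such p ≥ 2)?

7

First differences y_{t+1} − y_t: -142, 76, -15, -24, 54, -23, 18, -142, 76, -15, -24, 54, -23, 18, -142, 76, …
The difference pattern repeats every 7 terms and not for any smaller step, so p = 7.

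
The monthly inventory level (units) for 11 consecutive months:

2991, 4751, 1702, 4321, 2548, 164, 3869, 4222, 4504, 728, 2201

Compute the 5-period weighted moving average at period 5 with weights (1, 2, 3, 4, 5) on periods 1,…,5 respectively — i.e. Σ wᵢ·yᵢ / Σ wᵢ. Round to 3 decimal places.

Weighted sum: 1·2991 + 2·4751 + 3·1702 + 4·4321 + 5·2548 = 2991 + 9502 + 5106 + 17284 + 12740 = 47623
Weight total: 1 + 2 + 3 + 4 + 5 = 15
WMA = 47623 / 15 = 3174.867

3174.867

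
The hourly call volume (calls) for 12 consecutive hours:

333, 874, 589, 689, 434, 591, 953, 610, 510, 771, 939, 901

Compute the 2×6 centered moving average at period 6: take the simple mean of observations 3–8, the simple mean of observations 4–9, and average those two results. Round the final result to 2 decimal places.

637.75

Sum over 3–8: 589 + 689 + 434 + 591 + 953 + 610 = 3866
Sum over 4–9: 689 + 434 + 591 + 953 + 610 + 510 = 3787
CMA at t=6 = (3866 + 3787) / (2·6) = 7653 / 12 = 637.75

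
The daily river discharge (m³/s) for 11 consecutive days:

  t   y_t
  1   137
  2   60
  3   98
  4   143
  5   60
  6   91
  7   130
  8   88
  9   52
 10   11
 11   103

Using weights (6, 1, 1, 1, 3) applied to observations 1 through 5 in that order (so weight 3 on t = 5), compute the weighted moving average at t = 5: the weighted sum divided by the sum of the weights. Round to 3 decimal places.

Weighted sum: 6·137 + 1·60 + 1·98 + 1·143 + 3·60 = 822 + 60 + 98 + 143 + 180 = 1303
Weight total: 6 + 1 + 1 + 1 + 3 = 12
WMA = 1303 / 12 = 108.583

108.583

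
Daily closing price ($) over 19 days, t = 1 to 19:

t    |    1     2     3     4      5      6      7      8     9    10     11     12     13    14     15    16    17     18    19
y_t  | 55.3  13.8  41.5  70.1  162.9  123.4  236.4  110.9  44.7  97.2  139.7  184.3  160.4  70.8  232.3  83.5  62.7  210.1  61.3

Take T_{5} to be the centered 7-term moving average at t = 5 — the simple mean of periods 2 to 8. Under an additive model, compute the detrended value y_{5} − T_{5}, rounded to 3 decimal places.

54.471

Trend T_5 = (13.8 + 41.5 + 70.1 + 162.9 + 123.4 + 236.4 + 110.9) / 7 = 759.0/7 = 108.42857
Detrended value: 162.9 − 108.42857 = 54.471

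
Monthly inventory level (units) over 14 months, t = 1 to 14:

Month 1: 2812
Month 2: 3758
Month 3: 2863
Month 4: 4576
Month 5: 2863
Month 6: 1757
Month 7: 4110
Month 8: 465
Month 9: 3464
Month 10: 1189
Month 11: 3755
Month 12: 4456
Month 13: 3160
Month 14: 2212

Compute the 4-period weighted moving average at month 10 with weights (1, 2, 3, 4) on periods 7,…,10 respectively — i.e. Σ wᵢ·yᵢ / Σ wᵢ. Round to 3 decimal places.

2018.800

Weighted sum: 1·4110 + 2·465 + 3·3464 + 4·1189 = 4110 + 930 + 10392 + 4756 = 20188
Weight total: 1 + 2 + 3 + 4 = 10
WMA = 20188 / 10 = 2018.800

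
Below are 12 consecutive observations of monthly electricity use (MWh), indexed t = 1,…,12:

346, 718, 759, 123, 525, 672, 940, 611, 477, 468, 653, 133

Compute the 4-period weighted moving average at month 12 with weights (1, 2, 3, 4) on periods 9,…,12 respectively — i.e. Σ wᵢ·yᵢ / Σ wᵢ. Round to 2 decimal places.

390.40

Weighted sum: 1·477 + 2·468 + 3·653 + 4·133 = 477 + 936 + 1959 + 532 = 3904
Weight total: 1 + 2 + 3 + 4 = 10
WMA = 3904 / 10 = 390.40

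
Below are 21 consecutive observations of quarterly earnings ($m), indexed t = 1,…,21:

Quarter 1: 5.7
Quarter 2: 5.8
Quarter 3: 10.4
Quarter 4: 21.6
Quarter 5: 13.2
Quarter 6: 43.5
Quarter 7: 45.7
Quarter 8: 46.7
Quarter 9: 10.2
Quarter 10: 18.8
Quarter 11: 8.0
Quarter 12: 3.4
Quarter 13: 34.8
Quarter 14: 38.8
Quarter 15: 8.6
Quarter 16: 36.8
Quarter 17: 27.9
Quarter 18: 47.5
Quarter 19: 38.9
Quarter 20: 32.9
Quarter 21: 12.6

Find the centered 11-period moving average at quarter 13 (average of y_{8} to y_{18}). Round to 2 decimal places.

Sum of periods 8–18: 46.7 + 10.2 + 18.8 + 8.0 + 3.4 + 34.8 + 38.8 + 8.6 + 36.8 + 27.9 + 47.5 = 281.5
Divide by 11: 281.5 / 11 = 25.59

25.59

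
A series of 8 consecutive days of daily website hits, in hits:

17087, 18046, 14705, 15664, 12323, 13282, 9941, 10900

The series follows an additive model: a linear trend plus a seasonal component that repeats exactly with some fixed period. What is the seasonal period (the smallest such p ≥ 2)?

2

First differences y_{t+1} − y_t: 959, -3341, 959, -3341, 959, -3341, …
The difference pattern repeats every 2 terms and not for any smaller step, so p = 2.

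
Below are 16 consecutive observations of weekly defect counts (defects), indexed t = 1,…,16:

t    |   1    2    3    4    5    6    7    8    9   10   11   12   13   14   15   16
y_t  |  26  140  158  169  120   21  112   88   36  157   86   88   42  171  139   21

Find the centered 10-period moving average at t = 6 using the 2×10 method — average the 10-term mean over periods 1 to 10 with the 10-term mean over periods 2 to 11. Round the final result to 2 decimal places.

105.70

Sum over 1–10: 26 + 140 + 158 + 169 + 120 + 21 + 112 + 88 + 36 + 157 = 1027
Sum over 2–11: 140 + 158 + 169 + 120 + 21 + 112 + 88 + 36 + 157 + 86 = 1087
CMA at t=6 = (1027 + 1087) / (2·10) = 2114 / 20 = 105.70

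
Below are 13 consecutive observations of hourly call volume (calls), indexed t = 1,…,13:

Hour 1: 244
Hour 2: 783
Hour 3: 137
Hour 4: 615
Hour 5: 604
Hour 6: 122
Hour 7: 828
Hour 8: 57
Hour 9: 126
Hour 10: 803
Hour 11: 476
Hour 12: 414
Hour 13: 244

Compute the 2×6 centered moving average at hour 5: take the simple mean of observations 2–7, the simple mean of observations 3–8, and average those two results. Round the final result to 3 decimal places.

454.333

Sum over 2–7: 783 + 137 + 615 + 604 + 122 + 828 = 3089
Sum over 3–8: 137 + 615 + 604 + 122 + 828 + 57 = 2363
CMA at t=5 = (3089 + 2363) / (2·6) = 5452 / 12 = 454.333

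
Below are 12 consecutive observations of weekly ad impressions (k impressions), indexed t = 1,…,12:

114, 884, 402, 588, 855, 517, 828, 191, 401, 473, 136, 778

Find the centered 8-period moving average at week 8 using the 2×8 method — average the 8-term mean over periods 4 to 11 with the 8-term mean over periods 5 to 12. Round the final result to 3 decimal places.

Sum over 4–11: 588 + 855 + 517 + 828 + 191 + 401 + 473 + 136 = 3989
Sum over 5–12: 855 + 517 + 828 + 191 + 401 + 473 + 136 + 778 = 4179
CMA at t=8 = (3989 + 4179) / (2·8) = 8168 / 16 = 510.500

510.500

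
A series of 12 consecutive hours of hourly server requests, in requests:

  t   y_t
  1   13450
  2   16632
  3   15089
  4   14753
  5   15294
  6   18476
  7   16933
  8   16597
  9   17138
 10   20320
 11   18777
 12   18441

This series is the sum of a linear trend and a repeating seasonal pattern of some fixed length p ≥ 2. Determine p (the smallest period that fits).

4

First differences y_{t+1} − y_t: 3182, -1543, -336, 541, 3182, -1543, -336, 541, 3182, -1543, …
The difference pattern repeats every 4 terms and not for any smaller step, so p = 4.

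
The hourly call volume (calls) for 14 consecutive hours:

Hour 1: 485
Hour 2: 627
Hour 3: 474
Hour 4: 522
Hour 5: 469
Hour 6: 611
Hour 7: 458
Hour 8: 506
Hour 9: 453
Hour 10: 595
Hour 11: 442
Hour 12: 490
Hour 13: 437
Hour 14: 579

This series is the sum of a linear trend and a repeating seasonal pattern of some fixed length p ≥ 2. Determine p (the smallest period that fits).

First differences y_{t+1} − y_t: 142, -153, 48, -53, 142, -153, 48, -53, 142, -153, …
The difference pattern repeats every 4 terms and not for any smaller step, so p = 4.

4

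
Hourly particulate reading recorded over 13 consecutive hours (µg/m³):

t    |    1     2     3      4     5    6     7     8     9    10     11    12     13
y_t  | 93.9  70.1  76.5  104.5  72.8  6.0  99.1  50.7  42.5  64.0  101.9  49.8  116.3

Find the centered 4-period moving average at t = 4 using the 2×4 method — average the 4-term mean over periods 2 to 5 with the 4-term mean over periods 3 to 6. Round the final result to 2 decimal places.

Sum over 2–5: 70.1 + 76.5 + 104.5 + 72.8 = 323.9
Sum over 3–6: 76.5 + 104.5 + 72.8 + 6.0 = 259.8
CMA at t=4 = (323.9 + 259.8) / (2·4) = 583.7 / 8 = 72.96

72.96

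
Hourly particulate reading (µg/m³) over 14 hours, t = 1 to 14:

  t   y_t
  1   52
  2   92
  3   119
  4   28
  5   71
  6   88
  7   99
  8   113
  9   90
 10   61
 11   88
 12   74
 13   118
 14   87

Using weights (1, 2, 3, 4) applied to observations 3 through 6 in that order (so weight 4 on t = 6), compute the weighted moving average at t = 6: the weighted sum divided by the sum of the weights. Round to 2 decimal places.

74.00

Weighted sum: 1·119 + 2·28 + 3·71 + 4·88 = 119 + 56 + 213 + 352 = 740
Weight total: 1 + 2 + 3 + 4 = 10
WMA = 740 / 10 = 74.00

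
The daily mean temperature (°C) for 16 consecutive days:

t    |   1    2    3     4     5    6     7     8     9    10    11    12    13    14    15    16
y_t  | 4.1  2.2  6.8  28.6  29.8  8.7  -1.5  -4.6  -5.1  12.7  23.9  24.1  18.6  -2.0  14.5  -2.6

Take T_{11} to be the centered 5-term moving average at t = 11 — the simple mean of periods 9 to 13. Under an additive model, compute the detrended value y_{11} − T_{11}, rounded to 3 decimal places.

Trend T_11 = ((-5.1) + 12.7 + 23.9 + 24.1 + 18.6) / 5 = 74.2/5 = 14.84000
Detrended value: 23.9 − 14.84000 = 9.060

9.060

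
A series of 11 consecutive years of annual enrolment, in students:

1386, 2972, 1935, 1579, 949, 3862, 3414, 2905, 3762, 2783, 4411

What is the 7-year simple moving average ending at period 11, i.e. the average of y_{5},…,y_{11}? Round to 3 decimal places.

3155.143

Sum of periods 5–11: 949 + 3862 + 3414 + 2905 + 3762 + 2783 + 4411 = 22086
Divide by 7: 22086 / 7 = 3155.143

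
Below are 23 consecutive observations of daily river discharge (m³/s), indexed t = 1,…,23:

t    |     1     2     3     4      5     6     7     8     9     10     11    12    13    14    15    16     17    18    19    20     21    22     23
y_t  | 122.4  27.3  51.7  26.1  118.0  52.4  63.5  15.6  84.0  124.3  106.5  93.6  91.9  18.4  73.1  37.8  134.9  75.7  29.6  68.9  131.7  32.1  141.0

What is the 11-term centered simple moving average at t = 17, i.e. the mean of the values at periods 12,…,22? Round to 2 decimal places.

71.61

Sum of periods 12–22: 93.6 + 91.9 + 18.4 + 73.1 + 37.8 + 134.9 + 75.7 + 29.6 + 68.9 + 131.7 + 32.1 = 787.7
Divide by 11: 787.7 / 11 = 71.61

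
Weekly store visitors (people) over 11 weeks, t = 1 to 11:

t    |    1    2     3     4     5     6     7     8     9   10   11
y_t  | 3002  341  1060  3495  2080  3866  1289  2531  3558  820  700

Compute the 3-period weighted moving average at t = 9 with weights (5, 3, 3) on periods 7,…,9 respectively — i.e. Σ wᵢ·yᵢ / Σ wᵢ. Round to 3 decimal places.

2246.545

Weighted sum: 5·1289 + 3·2531 + 3·3558 = 6445 + 7593 + 10674 = 24712
Weight total: 5 + 3 + 3 = 11
WMA = 24712 / 11 = 2246.545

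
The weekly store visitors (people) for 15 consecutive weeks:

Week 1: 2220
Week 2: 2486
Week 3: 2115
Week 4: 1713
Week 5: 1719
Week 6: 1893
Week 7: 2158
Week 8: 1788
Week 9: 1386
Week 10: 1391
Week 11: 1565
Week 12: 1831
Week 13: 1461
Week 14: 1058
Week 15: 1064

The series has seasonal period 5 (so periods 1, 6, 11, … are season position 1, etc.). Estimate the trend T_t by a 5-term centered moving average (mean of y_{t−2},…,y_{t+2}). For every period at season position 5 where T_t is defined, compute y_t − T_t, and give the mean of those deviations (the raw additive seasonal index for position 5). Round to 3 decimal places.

-200.900

Season position 5 occurs at t = 5, 10 (where T_t is defined).
t=5: T_5 = 1919.60000; y_5 − T_5 = 1719 − 1919.60000 = -200.60000
t=10: T_10 = 1592.20000; y_10 − T_10 = 1391 − 1592.20000 = -201.20000
Mean deviation: (-200.60000 + -201.20000) / 2 = -200.900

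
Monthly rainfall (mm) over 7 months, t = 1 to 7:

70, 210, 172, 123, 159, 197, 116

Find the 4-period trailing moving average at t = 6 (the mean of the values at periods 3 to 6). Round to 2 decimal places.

162.75

Sum of periods 3–6: 172 + 123 + 159 + 197 = 651
Divide by 4: 651 / 4 = 162.75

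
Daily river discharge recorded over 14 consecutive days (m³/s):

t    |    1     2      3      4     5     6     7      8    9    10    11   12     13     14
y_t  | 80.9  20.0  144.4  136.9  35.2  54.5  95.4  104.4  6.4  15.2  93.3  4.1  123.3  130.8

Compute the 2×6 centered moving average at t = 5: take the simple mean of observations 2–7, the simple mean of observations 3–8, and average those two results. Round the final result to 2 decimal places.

Sum over 2–7: 20.0 + 144.4 + 136.9 + 35.2 + 54.5 + 95.4 = 486.4
Sum over 3–8: 144.4 + 136.9 + 35.2 + 54.5 + 95.4 + 104.4 = 570.8
CMA at t=5 = (486.4 + 570.8) / (2·6) = 1057.2 / 12 = 88.10

88.10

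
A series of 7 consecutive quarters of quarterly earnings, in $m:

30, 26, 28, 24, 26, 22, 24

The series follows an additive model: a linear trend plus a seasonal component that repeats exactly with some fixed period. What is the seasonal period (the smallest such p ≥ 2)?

2

First differences y_{t+1} − y_t: -4, 2, -4, 2, -4, 2, …
The difference pattern repeats every 2 terms and not for any smaller step, so p = 2.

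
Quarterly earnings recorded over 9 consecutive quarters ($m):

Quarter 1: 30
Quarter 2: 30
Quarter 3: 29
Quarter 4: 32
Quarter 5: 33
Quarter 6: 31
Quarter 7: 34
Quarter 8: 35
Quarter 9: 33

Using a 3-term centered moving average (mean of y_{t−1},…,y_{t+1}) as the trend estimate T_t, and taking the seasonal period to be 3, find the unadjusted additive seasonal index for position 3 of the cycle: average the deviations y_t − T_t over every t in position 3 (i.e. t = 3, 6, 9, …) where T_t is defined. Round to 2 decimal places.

-1.50

Season position 3 occurs at t = 3, 6 (where T_t is defined).
t=3: T_3 = 30.3333; y_3 − T_3 = 29 − 30.3333 = -1.3333
t=6: T_6 = 32.6667; y_6 − T_6 = 31 − 32.6667 = -1.6667
Mean deviation: (-1.3333 + -1.6667) / 2 = -1.50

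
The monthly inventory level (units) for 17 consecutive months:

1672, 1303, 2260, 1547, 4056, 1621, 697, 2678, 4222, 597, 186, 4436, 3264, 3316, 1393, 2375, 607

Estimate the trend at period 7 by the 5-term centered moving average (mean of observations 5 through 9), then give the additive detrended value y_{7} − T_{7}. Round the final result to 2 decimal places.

Trend T_7 = (4056 + 1621 + 697 + 2678 + 4222) / 5 = 13274/5 = 2654.8000
Detrended value: 697 − 2654.8000 = -1957.80

-1957.80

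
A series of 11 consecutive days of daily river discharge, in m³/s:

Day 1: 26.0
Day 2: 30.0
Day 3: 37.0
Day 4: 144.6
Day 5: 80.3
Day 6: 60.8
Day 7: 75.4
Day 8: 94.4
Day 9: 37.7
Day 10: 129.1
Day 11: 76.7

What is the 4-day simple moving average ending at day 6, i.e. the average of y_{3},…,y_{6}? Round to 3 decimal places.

Sum of periods 3–6: 37.0 + 144.6 + 80.3 + 60.8 = 322.7
Divide by 4: 322.7 / 4 = 80.675

80.675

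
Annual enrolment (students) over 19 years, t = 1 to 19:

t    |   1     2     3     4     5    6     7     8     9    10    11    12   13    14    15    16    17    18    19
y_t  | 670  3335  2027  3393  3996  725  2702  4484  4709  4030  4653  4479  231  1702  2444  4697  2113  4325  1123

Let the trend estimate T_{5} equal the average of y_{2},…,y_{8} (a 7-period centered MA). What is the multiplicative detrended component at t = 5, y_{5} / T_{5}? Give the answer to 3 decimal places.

1.354

Trend T_5 = (3335 + 2027 + 3393 + 3996 + 725 + 2702 + 4484) / 7 = 20662/7 = 2951.71429
Ratio to trend: 3996 / 2951.71429 = 1.354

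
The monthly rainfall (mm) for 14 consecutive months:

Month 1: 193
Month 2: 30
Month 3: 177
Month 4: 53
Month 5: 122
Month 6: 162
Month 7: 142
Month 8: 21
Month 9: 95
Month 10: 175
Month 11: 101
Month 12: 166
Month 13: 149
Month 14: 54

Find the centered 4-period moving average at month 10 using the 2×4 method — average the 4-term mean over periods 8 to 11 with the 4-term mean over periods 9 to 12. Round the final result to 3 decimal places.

116.125

Sum over 8–11: 21 + 95 + 175 + 101 = 392
Sum over 9–12: 95 + 175 + 101 + 166 = 537
CMA at t=10 = (392 + 537) / (2·4) = 929 / 8 = 116.125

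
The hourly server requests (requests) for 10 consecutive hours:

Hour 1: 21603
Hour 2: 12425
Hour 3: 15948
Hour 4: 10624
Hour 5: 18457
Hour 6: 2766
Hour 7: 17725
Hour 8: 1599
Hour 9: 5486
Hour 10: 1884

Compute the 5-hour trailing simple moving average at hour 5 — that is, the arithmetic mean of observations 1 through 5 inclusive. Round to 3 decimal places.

Sum of periods 1–5: 21603 + 12425 + 15948 + 10624 + 18457 = 79057
Divide by 5: 79057 / 5 = 15811.400

15811.400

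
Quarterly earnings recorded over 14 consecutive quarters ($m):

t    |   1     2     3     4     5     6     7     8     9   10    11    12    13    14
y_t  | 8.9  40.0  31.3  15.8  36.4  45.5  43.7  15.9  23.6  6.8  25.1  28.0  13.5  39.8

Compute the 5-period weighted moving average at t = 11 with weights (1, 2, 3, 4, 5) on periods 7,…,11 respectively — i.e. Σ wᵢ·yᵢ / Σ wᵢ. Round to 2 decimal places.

Weighted sum: 1·43.7 + 2·15.9 + 3·23.6 + 4·6.8 + 5·25.1 = 43.7 + 31.8 + 70.8 + 27.2 + 125.5 = 299.0
Weight total: 1 + 2 + 3 + 4 + 5 = 15
WMA = 299.0 / 15 = 19.93

19.93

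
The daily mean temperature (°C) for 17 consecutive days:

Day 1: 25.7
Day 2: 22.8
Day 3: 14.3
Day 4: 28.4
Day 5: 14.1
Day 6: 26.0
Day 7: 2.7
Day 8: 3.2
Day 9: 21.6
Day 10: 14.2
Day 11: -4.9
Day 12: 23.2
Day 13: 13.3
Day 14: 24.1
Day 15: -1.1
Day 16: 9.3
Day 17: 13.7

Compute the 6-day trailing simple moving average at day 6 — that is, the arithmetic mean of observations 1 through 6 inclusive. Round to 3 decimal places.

21.883

Sum of periods 1–6: 25.7 + 22.8 + 14.3 + 28.4 + 14.1 + 26.0 = 131.3
Divide by 6: 131.3 / 6 = 21.883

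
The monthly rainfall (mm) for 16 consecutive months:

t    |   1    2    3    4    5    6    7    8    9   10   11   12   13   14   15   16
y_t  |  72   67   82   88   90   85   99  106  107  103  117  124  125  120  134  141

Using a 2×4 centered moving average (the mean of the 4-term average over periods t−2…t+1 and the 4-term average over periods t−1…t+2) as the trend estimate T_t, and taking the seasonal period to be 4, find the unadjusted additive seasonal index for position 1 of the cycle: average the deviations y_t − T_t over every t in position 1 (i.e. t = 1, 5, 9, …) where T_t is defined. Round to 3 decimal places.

1.333

Season position 1 occurs at t = 5, 9, 13 (where T_t is defined).
t=5: T_5 = 88.37500; y_5 − T_5 = 90 − 88.37500 = 1.62500
t=9: T_9 = 106.00000; y_9 − T_9 = 107 − 106.00000 = 1.00000
t=13: T_13 = 123.62500; y_13 − T_13 = 125 − 123.62500 = 1.37500
Mean deviation: (1.62500 + 1.00000 + 1.37500) / 3 = 1.333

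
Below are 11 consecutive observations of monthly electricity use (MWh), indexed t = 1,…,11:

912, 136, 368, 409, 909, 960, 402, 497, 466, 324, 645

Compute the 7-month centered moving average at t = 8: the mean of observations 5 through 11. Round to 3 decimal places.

600.429

Sum of periods 5–11: 909 + 960 + 402 + 497 + 466 + 324 + 645 = 4203
Divide by 7: 4203 / 7 = 600.429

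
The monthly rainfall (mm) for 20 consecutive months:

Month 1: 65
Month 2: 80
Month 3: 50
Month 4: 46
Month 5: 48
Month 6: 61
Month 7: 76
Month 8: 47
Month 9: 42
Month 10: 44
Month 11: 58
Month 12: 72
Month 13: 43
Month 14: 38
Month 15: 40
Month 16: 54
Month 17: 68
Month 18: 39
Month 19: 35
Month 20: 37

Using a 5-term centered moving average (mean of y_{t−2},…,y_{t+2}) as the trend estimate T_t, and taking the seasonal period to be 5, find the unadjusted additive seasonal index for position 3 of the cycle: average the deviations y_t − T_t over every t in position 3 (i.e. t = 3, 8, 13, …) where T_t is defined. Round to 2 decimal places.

-7.40

Season position 3 occurs at t = 3, 8, 13, 18 (where T_t is defined).
t=3: T_3 = 57.8000; y_3 − T_3 = 50 − 57.8000 = -7.8000
t=8: T_8 = 54.0000; y_8 − T_8 = 47 − 54.0000 = -7.0000
t=13: T_13 = 50.2000; y_13 − T_13 = 43 − 50.2000 = -7.2000
t=18: T_18 = 46.6000; y_18 − T_18 = 39 − 46.6000 = -7.6000
Mean deviation: (-7.8000 + -7.0000 + -7.2000 + -7.6000) / 4 = -7.40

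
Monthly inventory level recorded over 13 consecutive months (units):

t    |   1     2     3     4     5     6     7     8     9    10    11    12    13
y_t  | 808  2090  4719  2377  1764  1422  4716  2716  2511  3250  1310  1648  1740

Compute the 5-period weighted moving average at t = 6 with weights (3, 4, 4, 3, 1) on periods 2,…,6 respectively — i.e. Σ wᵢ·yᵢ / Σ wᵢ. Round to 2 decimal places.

Weighted sum: 3·2090 + 4·4719 + 4·2377 + 3·1764 + 1·1422 = 6270 + 18876 + 9508 + 5292 + 1422 = 41368
Weight total: 3 + 4 + 4 + 3 + 1 = 15
WMA = 41368 / 15 = 2757.87

2757.87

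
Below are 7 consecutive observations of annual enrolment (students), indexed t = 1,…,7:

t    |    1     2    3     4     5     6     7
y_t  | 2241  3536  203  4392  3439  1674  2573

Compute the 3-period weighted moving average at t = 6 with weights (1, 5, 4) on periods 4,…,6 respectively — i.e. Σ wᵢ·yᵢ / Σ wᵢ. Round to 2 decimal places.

2828.30

Weighted sum: 1·4392 + 5·3439 + 4·1674 = 4392 + 17195 + 6696 = 28283
Weight total: 1 + 5 + 4 = 10
WMA = 28283 / 10 = 2828.30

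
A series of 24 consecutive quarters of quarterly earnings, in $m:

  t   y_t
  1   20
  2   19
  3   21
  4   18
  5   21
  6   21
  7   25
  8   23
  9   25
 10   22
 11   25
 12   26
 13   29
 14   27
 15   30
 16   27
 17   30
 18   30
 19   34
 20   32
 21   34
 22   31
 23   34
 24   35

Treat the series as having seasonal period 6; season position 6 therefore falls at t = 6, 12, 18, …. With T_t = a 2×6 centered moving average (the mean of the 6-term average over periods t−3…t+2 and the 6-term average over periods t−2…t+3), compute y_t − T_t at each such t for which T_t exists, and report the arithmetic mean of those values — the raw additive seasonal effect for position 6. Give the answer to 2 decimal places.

-0.58

Season position 6 occurs at t = 6, 12, 18 (where T_t is defined).
t=6: T_6 = 21.8333; y_6 − T_6 = 21 − 21.8333 = -0.8333
t=12: T_12 = 26.0833; y_12 − T_12 = 26 − 26.0833 = -0.0833
t=18: T_18 = 30.8333; y_18 − T_18 = 30 − 30.8333 = -0.8333
Mean deviation: (-0.8333 + -0.0833 + -0.8333) / 3 = -0.58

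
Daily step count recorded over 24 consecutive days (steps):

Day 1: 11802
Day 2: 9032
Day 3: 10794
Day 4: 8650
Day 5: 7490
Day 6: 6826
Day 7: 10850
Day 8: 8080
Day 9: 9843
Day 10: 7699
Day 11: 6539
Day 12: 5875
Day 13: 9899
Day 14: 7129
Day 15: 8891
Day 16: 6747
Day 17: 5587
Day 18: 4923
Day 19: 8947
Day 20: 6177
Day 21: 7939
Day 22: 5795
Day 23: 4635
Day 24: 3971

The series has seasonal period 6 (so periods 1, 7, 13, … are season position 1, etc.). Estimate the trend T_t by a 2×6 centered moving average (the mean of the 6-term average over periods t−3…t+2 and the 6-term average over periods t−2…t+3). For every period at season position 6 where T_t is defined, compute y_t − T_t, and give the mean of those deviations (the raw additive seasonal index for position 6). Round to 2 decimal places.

-1876.36

Season position 6 occurs at t = 6, 12, 18 (where T_t is defined).
t=6: T_6 = 8702.4167; y_6 − T_6 = 6826 − 8702.4167 = -1876.4167
t=12: T_12 = 7751.3333; y_12 − T_12 = 5875 − 7751.3333 = -1876.3333
t=18: T_18 = 6799.3333; y_18 − T_18 = 4923 − 6799.3333 = -1876.3333
Mean deviation: (-1876.4167 + -1876.3333 + -1876.3333) / 3 = -1876.36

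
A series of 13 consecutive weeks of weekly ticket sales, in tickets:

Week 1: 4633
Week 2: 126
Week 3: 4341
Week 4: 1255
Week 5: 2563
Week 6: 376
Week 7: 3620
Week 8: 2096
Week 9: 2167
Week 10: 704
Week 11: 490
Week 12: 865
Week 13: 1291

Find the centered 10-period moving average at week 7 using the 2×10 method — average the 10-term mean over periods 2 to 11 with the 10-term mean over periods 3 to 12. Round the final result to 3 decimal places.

1810.750

Sum over 2–11: 126 + 4341 + 1255 + 2563 + 376 + 3620 + 2096 + 2167 + 704 + 490 = 17738
Sum over 3–12: 4341 + 1255 + 2563 + 376 + 3620 + 2096 + 2167 + 704 + 490 + 865 = 18477
CMA at t=7 = (17738 + 18477) / (2·10) = 36215 / 20 = 1810.750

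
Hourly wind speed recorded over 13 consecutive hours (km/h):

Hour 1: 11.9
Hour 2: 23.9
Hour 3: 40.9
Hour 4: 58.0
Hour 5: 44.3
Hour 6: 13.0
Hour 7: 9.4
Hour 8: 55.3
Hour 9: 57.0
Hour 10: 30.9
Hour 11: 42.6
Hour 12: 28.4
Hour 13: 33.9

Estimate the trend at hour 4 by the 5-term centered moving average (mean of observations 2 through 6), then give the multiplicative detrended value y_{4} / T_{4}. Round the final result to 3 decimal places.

Trend T_4 = (23.9 + 40.9 + 58.0 + 44.3 + 13.0) / 5 = 180.1/5 = 36.02000
Ratio to trend: 58.0 / 36.02000 = 1.610

1.610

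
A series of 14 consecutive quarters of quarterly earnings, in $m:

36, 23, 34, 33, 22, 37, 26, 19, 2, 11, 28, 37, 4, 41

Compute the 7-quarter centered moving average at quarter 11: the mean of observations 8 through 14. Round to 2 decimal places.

20.29

Sum of periods 8–14: 19 + 2 + 11 + 28 + 37 + 4 + 41 = 142
Divide by 7: 142 / 7 = 20.29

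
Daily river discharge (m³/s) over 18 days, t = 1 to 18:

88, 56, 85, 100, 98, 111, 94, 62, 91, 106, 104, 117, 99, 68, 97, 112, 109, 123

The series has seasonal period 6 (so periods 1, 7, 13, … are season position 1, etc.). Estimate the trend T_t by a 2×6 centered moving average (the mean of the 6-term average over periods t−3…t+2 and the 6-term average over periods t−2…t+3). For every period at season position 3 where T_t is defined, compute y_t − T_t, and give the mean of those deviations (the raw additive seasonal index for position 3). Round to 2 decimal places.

Season position 3 occurs at t = 9, 15 (where T_t is defined).
t=9: T_9 = 95.1667; y_9 − T_9 = 91 − 95.1667 = -4.1667
t=15: T_15 = 100.8333; y_15 − T_15 = 97 − 100.8333 = -3.8333
Mean deviation: (-4.1667 + -3.8333) / 2 = -4.00

-4.00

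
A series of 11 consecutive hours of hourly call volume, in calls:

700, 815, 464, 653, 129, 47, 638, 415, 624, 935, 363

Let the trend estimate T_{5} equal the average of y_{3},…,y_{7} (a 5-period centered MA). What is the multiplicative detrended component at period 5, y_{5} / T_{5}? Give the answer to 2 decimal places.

Trend T_5 = (464 + 653 + 129 + 47 + 638) / 5 = 1931/5 = 386.2000
Ratio to trend: 129 / 386.2000 = 0.33

0.33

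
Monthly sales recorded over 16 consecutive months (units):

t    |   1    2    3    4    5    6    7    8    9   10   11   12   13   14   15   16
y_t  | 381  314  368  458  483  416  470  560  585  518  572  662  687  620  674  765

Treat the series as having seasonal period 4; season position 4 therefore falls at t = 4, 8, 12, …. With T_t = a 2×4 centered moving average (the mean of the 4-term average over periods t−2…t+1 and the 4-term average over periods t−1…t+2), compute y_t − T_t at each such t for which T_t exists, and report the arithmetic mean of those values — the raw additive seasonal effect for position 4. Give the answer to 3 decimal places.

39.500

Season position 4 occurs at t = 4, 8, 12 (where T_t is defined).
t=4: T_4 = 418.50000; y_4 − T_4 = 458 − 418.50000 = 39.50000
t=8: T_8 = 520.50000; y_8 − T_8 = 560 − 520.50000 = 39.50000
t=12: T_12 = 622.50000; y_12 − T_12 = 662 − 622.50000 = 39.50000
Mean deviation: (39.50000 + 39.50000 + 39.50000) / 3 = 39.500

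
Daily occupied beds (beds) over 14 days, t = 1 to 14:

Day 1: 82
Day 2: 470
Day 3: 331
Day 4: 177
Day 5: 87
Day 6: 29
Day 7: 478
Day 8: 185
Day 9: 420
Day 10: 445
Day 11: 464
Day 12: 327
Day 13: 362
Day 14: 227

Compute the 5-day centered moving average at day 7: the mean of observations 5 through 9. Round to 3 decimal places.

Sum of periods 5–9: 87 + 29 + 478 + 185 + 420 = 1199
Divide by 5: 1199 / 5 = 239.800

239.800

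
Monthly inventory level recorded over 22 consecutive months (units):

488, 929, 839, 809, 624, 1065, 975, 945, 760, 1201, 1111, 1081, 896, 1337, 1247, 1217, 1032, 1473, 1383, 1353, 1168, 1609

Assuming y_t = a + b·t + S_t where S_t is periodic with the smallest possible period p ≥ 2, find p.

First differences y_{t+1} − y_t: 441, -90, -30, -185, 441, -90, -30, -185, 441, -90, …
The difference pattern repeats every 4 terms and not for any smaller step, so p = 4.

4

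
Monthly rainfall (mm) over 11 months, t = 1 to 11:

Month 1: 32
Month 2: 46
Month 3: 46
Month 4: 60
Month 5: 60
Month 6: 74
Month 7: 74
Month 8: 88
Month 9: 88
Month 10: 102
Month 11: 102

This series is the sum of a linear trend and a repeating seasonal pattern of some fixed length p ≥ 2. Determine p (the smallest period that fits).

First differences y_{t+1} − y_t: 14, 0, 14, 0, 14, 0, …
The difference pattern repeats every 2 terms and not for any smaller step, so p = 2.

2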